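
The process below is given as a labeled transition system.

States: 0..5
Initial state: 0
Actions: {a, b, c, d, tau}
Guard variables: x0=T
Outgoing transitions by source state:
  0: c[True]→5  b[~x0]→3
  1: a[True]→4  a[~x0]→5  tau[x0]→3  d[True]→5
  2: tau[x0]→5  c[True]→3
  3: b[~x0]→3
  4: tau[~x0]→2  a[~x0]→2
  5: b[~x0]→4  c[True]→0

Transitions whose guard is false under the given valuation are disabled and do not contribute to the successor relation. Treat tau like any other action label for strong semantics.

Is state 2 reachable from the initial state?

Guard filter leaves 7 enabled edge(s).
L0 = {0}
L1 = {5}  cumulative {0,5}
R = {0,5}

Answer: UNREACHABLE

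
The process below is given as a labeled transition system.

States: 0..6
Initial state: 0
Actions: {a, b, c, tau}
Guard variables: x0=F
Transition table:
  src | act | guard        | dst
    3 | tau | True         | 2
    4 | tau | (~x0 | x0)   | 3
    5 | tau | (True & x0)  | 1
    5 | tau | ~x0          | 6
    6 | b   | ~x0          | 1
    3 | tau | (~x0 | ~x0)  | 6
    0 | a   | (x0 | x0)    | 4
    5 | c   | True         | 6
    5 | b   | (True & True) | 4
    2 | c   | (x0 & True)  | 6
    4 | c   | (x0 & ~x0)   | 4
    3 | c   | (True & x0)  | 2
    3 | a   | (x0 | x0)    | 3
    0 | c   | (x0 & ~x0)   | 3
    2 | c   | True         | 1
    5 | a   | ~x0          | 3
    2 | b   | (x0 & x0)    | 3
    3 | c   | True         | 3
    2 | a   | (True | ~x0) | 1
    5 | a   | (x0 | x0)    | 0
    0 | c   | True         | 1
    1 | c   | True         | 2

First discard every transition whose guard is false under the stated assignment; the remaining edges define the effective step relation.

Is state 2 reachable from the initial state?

Answer: REACHABLE

Working:
After dropping false guards: 13 live edges.
depth 0: {0}
depth 1: {1}  total {0,1}
depth 2: {2}  total {0,1,2}
Reachable = {0,1,2}
witness 2: c·c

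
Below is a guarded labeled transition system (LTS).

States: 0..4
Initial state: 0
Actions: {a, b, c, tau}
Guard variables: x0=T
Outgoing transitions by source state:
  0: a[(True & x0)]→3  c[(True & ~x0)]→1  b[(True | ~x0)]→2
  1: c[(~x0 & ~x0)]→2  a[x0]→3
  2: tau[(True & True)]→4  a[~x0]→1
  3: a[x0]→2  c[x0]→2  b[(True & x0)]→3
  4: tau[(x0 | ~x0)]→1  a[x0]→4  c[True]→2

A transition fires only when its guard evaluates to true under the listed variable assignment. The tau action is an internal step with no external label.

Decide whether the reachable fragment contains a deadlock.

R = {0,1,2,3,4}
  0: a→3  b→2  [2 out]
  1: a→3  [1 out]
  2: tau→4  [1 out]
  3: a→2  b→3  c→2  [3 out]
  4: a→4  c→2  tau→1  [3 out]

Answer: DEADLOCK-FREE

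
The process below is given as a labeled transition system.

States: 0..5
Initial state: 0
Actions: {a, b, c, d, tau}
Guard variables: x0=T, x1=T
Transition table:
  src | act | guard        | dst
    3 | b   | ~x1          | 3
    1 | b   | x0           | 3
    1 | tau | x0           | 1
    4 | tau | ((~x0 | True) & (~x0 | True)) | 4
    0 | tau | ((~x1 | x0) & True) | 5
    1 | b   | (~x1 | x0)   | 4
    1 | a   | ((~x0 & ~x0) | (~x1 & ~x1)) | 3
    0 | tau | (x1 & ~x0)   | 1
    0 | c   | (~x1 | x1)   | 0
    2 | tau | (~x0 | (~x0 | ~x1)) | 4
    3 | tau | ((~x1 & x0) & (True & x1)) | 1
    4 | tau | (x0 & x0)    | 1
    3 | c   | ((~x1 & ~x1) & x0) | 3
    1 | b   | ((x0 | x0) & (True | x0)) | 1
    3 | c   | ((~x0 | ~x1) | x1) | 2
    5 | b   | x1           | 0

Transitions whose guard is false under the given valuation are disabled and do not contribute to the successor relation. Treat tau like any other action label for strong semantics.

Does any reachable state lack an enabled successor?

Answer: DEADLOCK-FREE

Trace:
R = {0,5}
  0: c→0  tau→5  [2 exit(s)]
  5: b→0  [1 exit(s)]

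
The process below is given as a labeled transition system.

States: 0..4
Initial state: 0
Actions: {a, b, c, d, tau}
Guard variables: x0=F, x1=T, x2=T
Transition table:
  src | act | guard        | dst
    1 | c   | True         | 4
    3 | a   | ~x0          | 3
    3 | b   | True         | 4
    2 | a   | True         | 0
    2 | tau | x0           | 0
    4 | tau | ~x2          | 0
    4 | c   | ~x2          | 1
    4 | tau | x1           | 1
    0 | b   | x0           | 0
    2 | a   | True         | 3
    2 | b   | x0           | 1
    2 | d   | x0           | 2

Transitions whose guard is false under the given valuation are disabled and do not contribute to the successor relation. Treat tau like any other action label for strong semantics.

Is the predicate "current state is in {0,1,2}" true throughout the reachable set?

Inv-set: {0,1,2}
R = {0}
  0: ok

Answer: INVARIANT HOLDS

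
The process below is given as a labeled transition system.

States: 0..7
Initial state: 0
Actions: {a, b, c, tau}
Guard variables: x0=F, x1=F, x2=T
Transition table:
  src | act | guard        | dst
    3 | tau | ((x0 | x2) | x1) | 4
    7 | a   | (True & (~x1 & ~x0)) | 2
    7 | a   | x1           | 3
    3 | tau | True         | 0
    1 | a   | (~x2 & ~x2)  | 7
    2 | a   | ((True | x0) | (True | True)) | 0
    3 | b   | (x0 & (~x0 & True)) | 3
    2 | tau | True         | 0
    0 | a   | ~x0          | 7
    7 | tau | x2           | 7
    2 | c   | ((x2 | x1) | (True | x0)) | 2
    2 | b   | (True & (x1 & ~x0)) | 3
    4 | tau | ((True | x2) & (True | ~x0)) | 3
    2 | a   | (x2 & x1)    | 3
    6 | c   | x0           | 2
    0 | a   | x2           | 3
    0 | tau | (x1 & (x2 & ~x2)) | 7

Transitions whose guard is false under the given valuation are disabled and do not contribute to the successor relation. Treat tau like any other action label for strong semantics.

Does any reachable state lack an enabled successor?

Reach set: {0,2,3,4,7}
  0: a→3  a→7  [2 exit(s)]
  2: a→0  c→2  tau→0  [3 exit(s)]
  3: tau→0  tau→4  [2 exit(s)]
  4: tau→3  [1 exit(s)]
  7: a→2  tau→7  [2 exit(s)]

Answer: DEADLOCK-FREE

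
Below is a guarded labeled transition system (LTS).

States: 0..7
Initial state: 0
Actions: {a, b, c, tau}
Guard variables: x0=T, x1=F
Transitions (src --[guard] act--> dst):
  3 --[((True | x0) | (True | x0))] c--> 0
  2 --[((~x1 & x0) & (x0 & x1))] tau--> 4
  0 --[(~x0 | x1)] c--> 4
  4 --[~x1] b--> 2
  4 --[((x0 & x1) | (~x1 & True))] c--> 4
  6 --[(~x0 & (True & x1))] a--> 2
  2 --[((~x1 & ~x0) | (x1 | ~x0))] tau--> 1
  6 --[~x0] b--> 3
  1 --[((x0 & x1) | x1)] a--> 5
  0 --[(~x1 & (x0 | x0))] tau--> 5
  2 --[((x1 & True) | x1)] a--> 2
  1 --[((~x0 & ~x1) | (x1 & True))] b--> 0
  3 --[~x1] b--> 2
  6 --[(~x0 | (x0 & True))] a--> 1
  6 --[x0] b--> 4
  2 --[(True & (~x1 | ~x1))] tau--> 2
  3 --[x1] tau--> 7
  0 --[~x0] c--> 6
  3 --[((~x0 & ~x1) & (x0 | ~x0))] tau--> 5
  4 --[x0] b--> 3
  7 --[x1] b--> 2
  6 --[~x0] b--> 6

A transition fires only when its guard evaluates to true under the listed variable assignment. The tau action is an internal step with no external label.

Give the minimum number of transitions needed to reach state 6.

Answer: UNREACHABLE

Trace:
BFS to 6:
  Layer 0: {0}
  Layer 1: {5}
6 never appears.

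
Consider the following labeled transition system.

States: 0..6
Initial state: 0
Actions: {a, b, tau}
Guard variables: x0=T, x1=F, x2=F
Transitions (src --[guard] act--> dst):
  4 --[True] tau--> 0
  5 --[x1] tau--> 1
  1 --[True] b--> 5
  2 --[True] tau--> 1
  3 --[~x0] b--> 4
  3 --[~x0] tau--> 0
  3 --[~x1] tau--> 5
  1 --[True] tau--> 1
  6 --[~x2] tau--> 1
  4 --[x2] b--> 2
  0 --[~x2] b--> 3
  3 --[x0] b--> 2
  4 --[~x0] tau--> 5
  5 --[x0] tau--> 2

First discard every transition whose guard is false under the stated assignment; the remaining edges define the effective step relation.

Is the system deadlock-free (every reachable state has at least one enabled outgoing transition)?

Answer: DEADLOCK-FREE

Trace:
R = {0,1,2,3,5}
  0: b→3  [1 exit(s)]
  1: b→5  tau→1  [2 exit(s)]
  2: tau→1  [1 exit(s)]
  3: b→2  tau→5  [2 exit(s)]
  5: tau→2  [1 exit(s)]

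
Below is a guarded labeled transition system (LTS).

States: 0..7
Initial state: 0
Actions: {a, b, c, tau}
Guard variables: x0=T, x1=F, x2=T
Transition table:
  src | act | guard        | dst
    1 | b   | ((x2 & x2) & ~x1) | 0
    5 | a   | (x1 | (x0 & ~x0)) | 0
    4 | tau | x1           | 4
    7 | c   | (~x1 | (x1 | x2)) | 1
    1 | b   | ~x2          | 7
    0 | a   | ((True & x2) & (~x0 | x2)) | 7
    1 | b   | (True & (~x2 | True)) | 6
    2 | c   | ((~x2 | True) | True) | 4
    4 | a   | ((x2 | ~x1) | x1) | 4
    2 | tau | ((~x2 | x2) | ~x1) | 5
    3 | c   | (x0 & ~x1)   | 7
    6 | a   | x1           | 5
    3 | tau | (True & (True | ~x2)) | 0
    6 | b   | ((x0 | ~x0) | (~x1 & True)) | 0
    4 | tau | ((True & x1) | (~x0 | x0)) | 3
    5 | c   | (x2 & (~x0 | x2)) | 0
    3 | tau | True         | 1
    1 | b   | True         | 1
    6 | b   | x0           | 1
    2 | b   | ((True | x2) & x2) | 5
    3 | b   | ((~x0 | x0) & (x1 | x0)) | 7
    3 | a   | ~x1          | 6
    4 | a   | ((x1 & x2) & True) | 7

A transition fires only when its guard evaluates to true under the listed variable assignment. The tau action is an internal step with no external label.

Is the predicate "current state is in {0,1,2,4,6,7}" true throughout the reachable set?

Safe = {0,1,2,4,6,7}
R = {0,1,6,7}
  0: ok
  1: ok
  6: ok
  7: ok

Answer: INVARIANT HOLDS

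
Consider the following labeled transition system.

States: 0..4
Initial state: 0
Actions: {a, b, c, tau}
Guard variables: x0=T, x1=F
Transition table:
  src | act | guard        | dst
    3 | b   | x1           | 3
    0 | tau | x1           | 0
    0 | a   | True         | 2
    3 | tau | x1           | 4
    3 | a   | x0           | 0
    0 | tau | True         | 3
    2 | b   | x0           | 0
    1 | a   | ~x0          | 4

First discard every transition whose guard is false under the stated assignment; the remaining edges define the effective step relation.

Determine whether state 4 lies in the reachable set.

After dropping false guards: 4 live edges.
L0 = {0}
L1 = {2,3}  total {0,2,3}
Reachable = {0,2,3}

Answer: UNREACHABLE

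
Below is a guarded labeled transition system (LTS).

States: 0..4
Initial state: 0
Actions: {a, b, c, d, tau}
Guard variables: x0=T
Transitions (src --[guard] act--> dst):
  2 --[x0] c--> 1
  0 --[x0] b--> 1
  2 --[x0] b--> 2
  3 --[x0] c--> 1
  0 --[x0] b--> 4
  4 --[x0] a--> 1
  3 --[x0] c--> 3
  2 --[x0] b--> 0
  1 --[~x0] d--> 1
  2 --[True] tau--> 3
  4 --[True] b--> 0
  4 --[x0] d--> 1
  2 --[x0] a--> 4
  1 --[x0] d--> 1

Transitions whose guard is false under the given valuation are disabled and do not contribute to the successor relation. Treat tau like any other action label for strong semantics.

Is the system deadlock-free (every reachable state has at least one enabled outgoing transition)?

Reach set: {0,1,4}
  0: b→1  b→4  [2 out]
  1: d→1  [1 out]
  4: a→1  b→0  d→1  [3 out]

Answer: DEADLOCK-FREE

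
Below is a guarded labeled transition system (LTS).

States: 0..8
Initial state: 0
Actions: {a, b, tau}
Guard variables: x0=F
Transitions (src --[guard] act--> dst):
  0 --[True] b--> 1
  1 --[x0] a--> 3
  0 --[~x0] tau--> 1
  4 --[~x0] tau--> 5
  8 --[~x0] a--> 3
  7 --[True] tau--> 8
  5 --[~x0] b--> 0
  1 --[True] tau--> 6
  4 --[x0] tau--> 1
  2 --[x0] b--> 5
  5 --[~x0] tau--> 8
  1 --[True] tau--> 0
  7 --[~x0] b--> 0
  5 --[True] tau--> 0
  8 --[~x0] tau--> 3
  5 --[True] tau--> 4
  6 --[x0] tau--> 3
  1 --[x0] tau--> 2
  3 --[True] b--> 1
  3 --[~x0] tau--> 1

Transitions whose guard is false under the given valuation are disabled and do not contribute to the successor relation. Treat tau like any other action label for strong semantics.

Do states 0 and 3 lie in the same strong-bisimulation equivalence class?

Bisimulation quotient by refinement:
  round 0: {{0,1,2,3,4,5,6,7,8}}
  round 1: {{0,3,5,7},{1,4},{2,6},{8}}
  round 2: {{0,3},{1},{2,6},{4},{5},{7},{8}}
7 equivalence class(es) (converged in 3)
[0]={0,3}  [3]={0,3}

Answer: BISIMILAR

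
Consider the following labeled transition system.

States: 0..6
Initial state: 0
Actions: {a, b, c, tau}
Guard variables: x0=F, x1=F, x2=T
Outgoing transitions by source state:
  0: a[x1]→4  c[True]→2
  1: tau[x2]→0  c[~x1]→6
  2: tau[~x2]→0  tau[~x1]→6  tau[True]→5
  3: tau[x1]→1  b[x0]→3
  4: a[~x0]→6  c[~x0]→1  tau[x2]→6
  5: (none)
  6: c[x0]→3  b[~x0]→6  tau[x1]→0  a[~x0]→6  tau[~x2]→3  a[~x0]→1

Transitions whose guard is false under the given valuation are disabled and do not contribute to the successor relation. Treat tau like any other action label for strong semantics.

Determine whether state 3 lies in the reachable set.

After dropping false guards: 11 live edges.
L0 = {0}
L1 = {2}  cumulative {0,2}
L2 = {5,6}  cumulative {0,2,5,6}
L3 = {1}  cumulative {0,1,2,5,6}
Reach set: {0,1,2,5,6}

Answer: UNREACHABLE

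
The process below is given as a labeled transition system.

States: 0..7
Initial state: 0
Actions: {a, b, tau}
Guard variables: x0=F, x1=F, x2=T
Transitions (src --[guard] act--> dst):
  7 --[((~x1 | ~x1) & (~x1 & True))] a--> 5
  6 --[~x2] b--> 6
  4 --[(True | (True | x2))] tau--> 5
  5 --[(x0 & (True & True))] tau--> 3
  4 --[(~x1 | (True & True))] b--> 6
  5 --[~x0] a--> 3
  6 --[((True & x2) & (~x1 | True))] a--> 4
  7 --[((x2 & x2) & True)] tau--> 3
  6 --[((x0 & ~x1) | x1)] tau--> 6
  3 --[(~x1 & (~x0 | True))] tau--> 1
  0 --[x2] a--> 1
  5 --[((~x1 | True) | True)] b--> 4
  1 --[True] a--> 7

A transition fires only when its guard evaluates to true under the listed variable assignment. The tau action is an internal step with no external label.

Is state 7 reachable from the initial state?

Answer: REACHABLE

Trace:
After dropping false guards: 10 live edges.
L0 = {0}
L1 = {1}  cumulative {0,1}
L2 = {7}  cumulative {0,1,7}
L3 = {3,5}  cumulative {0,1,3,5,7}
L4 = {4}  cumulative {0,1,3,4,5,7}
L5 = {6}  cumulative {0,1,3,4,5,6,7}
R = {0,1,3,4,5,6,7}
Path to 7: a·a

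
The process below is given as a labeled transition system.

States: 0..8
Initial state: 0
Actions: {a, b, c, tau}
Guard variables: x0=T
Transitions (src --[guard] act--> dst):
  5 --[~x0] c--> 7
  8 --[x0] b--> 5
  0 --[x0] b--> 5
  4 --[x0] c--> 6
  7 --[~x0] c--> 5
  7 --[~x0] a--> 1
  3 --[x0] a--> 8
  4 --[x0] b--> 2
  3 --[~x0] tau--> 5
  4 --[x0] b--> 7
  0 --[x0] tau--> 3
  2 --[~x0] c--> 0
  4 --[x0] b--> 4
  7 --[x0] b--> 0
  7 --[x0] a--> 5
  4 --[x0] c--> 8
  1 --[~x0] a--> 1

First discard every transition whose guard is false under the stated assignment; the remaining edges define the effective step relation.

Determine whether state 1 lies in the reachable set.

11 transition(s) survive guard evaluation.
L0 = {0}
L1 = {3,5}  now seen {0,3,5}
L2 = {8}  now seen {0,3,5,8}
Reach set: {0,3,5,8}

Answer: UNREACHABLE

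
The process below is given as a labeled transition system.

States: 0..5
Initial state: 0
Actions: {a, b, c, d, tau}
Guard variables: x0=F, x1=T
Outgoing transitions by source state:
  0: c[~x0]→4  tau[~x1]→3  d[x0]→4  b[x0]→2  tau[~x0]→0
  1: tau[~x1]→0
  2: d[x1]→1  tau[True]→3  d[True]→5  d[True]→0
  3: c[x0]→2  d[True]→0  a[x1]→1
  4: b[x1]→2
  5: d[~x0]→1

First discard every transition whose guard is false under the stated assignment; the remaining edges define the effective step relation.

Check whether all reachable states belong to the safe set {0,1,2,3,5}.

Answer: INVARIANT VIOLATED at state 4

Working:
Safe = {0,1,2,3,5}
Reach set: {0,1,2,3,4,5}
  0: ok
  1: ok
  2: ok
  3: ok
  4: ✗ unsafe
  5: ok
counterexample path to 4: c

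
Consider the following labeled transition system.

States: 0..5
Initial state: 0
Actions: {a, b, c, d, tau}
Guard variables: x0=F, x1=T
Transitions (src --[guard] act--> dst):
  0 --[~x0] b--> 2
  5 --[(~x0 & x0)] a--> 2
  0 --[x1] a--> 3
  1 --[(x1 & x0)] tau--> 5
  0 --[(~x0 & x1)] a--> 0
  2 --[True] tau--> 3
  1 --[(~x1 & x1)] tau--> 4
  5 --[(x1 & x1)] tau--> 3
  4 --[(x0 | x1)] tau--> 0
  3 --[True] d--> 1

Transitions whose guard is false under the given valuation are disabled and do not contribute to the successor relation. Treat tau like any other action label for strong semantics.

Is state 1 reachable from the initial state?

7 transition(s) survive guard evaluation.
L0 = {0}
L1 = {2,3}  now seen {0,2,3}
L2 = {1}  now seen {0,1,2,3}
Reach set: {0,1,2,3}
Path to 1: a·d

Answer: REACHABLE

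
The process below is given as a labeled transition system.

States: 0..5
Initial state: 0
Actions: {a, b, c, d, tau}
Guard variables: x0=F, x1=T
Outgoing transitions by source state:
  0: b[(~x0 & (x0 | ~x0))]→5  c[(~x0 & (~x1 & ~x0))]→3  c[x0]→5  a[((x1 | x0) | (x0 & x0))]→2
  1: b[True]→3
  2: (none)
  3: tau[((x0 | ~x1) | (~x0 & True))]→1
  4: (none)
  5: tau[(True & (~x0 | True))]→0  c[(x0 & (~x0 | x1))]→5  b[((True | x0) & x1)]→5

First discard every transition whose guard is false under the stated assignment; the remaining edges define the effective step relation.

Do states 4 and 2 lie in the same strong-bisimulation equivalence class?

Compute ~ classes (split until stable):
  π0 = {{0,1,2,3,4,5}}
  π1 = {{0},{1},{2,4},{3},{5}}
stable after 2 split(s): 5 block(s)
[4]={2,4}  [2]={2,4}

Answer: BISIMILAR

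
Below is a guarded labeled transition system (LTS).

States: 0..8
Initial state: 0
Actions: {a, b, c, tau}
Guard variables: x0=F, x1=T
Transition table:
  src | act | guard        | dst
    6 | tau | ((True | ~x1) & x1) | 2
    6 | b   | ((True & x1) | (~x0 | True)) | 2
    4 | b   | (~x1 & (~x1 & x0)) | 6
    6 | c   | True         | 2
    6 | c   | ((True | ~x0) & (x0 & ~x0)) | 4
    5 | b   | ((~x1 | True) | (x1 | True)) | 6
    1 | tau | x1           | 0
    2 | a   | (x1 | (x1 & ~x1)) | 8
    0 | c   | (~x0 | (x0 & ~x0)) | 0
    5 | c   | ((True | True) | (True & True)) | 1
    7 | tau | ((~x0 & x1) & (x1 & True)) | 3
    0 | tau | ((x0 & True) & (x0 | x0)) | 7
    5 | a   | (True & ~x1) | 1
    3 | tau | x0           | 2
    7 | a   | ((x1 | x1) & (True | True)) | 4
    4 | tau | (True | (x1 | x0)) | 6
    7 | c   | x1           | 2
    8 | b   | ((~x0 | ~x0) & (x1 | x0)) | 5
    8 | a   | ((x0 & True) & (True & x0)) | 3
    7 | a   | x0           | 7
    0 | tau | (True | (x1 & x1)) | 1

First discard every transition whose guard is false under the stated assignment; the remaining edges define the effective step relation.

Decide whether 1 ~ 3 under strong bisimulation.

Compute ~ classes (split until stable):
  round 0: {{0,1,2,3,4,5,6,7,8}}
  round 1: {{0},{1,4},{2},{3},{5},{6},{7},{8}}
  round 2: {{0},{1},{2},{3},{4},{5},{6},{7},{8}}
stable after 3 split(s): 9 block(s)
1∈{1}, 3∈{3}

Answer: NOT BISIMILAR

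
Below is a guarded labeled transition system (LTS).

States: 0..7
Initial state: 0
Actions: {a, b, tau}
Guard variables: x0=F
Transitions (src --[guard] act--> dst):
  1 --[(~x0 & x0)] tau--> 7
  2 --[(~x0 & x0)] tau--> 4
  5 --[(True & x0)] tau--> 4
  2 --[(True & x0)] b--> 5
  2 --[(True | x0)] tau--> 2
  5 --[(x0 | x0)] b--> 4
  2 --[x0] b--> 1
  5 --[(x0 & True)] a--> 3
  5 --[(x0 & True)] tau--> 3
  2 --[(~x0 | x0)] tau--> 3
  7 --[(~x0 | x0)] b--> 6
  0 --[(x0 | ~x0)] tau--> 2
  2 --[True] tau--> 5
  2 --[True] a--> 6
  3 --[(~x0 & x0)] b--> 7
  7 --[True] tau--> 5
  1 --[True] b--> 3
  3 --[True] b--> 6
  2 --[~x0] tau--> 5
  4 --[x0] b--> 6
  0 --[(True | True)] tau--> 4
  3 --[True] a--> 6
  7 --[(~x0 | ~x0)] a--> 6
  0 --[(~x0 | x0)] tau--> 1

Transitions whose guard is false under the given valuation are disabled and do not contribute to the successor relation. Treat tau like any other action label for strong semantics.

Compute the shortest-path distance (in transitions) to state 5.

Layered search for 5:
  depth 0: {0}
  depth 1: {1,2,4}
  depth 2: {3,5,6}
5 enters at depth 2; path tau·tau

Answer: 2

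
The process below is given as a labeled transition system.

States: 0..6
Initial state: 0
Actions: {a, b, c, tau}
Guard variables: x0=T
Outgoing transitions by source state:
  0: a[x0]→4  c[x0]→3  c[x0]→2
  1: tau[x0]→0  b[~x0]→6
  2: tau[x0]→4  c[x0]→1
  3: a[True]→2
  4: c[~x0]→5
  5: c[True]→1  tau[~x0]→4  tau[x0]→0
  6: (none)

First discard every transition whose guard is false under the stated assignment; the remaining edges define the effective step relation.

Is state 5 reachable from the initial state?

Guard filter leaves 9 enabled edge(s).
depth 0: {0}
depth 1: {2,3,4}  cumulative {0,2,3,4}
depth 2: {1}  cumulative {0,1,2,3,4}
R = {0,1,2,3,4}

Answer: UNREACHABLE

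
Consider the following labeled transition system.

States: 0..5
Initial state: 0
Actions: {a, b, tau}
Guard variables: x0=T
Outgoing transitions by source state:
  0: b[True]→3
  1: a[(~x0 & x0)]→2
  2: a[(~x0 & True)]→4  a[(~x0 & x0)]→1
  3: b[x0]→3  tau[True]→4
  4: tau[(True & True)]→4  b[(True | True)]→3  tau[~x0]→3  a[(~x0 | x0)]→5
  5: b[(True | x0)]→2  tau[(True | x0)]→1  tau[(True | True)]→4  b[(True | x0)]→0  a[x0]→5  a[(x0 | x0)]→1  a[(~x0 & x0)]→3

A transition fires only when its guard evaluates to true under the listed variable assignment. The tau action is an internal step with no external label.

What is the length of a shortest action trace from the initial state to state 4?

Layered search for 4:
  Layer 0: {0}
  Layer 1: {3}
  Layer 2: {4}
first hit 4 at d=2 via b·tau

Answer: 2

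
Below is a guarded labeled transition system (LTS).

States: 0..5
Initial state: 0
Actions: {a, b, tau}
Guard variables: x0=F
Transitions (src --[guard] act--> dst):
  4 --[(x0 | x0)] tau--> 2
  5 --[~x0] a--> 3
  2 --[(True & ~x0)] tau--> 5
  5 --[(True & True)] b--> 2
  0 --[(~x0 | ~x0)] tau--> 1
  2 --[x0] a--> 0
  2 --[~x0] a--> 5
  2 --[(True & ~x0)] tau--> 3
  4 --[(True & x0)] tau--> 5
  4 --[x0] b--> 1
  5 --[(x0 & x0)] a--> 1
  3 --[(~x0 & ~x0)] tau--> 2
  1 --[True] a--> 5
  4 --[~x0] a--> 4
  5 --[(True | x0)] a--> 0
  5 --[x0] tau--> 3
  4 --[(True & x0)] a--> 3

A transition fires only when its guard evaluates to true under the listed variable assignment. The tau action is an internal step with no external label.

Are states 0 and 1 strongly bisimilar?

Compute ~ classes (split until stable):
  round 0: {{0,1,2,3,4,5}}
  round 1: {{0,3},{1,4},{2},{5}}
  round 2: {{0},{1},{2},{3},{4},{5}}
Fixed point at round 3; 6 class(es).
[0]={0}  [1]={1}

Answer: NOT BISIMILAR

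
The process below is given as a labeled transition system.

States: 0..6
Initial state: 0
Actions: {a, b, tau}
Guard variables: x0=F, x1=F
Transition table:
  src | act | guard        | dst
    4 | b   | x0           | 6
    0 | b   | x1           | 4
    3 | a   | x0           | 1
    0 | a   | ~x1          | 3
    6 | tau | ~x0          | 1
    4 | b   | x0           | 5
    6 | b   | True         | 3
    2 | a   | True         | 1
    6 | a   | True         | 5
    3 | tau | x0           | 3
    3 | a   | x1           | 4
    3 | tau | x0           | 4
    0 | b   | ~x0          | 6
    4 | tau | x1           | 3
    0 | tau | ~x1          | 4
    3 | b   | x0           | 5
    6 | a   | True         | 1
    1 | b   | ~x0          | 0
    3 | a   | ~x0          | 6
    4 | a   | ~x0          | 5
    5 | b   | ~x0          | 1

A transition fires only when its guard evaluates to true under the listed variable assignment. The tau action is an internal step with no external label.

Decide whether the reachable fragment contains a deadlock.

Reach set: {0,1,3,4,5,6}
  0: a→3  b→6  tau→4  [3 out]
  1: b→0  [1 out]
  3: a→6  [1 out]
  4: a→5  [1 out]
  5: b→1  [1 out]
  6: a→1  a→5  b→3  tau→1  [4 out]

Answer: DEADLOCK-FREE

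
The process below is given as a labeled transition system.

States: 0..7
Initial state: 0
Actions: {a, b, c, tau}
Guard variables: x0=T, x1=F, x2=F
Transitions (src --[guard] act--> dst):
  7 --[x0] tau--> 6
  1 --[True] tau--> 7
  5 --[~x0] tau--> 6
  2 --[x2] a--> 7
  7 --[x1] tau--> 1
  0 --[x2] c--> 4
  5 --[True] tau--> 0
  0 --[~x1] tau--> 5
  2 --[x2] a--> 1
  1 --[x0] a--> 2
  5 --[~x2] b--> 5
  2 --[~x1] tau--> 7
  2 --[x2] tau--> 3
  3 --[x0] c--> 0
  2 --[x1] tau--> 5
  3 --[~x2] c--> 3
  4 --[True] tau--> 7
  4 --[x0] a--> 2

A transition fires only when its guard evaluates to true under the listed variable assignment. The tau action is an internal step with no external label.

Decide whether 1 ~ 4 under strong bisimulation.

Refine partition for ~:
  π0 = {{0,1,2,3,4,5,6,7}}
  π1 = {{0,2,7},{1,4},{3},{5},{6}}
  π2 = {{0},{1,4},{2},{3},{5},{6},{7}}
Fixed point at round 3; 7 class(es).
1∈{1,4}, 4∈{1,4}

Answer: BISIMILAR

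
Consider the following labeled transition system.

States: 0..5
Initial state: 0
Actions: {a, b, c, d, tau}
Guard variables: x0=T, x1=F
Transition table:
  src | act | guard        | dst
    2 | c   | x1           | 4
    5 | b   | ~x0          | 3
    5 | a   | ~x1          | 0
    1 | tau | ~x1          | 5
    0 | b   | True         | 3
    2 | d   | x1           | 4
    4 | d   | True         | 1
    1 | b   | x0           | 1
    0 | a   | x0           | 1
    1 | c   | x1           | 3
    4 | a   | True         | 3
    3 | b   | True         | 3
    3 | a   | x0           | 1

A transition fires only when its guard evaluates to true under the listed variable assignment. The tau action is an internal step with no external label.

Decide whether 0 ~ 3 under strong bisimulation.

Refine partition for ~:
  P[0] = {{0,1,2,3,4,5}}
  P[1] = {{0,3},{1},{2},{4},{5}}
Fixed point at round 2; 5 class(es).
0∈{0,3}, 3∈{0,3}

Answer: BISIMILAR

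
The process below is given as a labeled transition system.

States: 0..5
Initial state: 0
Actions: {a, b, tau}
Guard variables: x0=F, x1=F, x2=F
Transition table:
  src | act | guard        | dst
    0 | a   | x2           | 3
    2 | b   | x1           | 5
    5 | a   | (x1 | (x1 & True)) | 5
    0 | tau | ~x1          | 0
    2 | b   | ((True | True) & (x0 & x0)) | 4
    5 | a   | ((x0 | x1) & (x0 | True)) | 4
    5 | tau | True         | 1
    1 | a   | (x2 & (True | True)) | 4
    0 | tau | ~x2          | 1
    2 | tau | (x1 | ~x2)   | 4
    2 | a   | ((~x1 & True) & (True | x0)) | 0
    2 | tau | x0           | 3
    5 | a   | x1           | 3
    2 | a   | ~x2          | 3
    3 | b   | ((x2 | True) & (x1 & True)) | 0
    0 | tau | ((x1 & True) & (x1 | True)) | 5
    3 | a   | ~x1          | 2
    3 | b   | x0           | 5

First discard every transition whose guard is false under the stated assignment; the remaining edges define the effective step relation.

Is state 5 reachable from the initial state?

Answer: UNREACHABLE

Trace:
Guard filter leaves 7 enabled edge(s).
L0 = {0}
L1 = {1}  total {0,1}
Reach set: {0,1}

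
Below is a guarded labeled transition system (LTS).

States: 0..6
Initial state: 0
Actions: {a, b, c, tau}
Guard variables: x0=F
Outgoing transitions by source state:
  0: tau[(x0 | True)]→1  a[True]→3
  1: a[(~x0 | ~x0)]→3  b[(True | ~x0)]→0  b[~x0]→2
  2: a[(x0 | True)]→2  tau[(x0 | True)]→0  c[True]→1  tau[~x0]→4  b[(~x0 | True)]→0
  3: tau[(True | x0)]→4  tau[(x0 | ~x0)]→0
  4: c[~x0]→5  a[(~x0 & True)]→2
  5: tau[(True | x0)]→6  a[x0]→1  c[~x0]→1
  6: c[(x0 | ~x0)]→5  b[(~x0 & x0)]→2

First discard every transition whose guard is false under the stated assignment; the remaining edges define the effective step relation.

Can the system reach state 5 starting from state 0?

17 transition(s) survive guard evaluation.
L0 = {0}
L1 = {1,3}  cumulative {0,1,3}
L2 = {2,4}  cumulative {0,1,2,3,4}
L3 = {5}  cumulative {0,1,2,3,4,5}
L4 = {6}  cumulative {0,1,2,3,4,5,6}
Reachable = {0,1,2,3,4,5,6}
trace reaching 5: a·tau·c

Answer: REACHABLE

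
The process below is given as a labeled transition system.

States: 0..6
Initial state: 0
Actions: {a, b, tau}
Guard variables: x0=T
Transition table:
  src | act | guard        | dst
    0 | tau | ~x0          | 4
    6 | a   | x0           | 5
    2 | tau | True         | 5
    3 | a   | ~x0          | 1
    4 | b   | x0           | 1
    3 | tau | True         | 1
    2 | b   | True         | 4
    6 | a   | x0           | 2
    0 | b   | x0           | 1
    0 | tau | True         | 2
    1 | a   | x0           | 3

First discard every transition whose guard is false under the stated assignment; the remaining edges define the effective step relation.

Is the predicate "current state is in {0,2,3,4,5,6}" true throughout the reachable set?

Inv-set: {0,2,3,4,5,6}
R = {0,1,2,3,4,5}
  0: ok
  1: ✗ unsafe
  2: ok
  3: ok
  4: ok
  5: ok
reach 1 via b — violates

Answer: INVARIANT VIOLATED at state 1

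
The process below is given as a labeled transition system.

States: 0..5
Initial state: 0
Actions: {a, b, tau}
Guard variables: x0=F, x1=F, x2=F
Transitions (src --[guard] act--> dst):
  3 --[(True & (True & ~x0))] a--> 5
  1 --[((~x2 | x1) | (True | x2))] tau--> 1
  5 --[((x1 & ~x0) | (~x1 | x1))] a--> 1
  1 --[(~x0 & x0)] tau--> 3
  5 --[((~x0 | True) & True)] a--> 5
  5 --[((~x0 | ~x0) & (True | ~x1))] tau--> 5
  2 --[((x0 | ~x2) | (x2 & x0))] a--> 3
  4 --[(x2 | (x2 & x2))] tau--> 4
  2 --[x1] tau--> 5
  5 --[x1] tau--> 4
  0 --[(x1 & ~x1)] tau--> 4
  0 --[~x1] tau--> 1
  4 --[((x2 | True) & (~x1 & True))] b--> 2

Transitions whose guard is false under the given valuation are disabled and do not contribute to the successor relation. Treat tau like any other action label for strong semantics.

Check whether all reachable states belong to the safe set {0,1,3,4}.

Allowed set {0,1,3,4}
Reachable = {0,1}
  0: ✓
  1: ✓

Answer: INVARIANT HOLDS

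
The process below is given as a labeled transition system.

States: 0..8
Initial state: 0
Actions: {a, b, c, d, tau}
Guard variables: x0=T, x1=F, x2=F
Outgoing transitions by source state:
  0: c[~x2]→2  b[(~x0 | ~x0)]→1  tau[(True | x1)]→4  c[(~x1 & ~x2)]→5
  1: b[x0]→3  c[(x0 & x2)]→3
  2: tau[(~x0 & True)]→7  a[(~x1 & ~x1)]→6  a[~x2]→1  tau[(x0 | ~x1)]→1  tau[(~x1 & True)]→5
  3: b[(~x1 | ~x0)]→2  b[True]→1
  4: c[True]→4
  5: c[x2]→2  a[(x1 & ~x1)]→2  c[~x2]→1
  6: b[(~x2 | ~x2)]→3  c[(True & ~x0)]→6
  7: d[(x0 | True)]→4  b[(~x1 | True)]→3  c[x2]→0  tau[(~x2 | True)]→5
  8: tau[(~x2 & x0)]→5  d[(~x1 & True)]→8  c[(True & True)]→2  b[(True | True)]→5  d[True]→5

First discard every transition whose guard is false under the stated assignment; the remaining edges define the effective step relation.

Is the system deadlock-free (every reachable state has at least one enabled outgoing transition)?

Answer: DEADLOCK-FREE

Working:
R = {0,1,2,3,4,5,6}
  0: c→2  c→5  tau→4  [deg 3]
  1: b→3  [deg 1]
  2: a→1  a→6  tau→1  tau→5  [deg 4]
  3: b→1  b→2  [deg 2]
  4: c→4  [deg 1]
  5: c→1  [deg 1]
  6: b→3  [deg 1]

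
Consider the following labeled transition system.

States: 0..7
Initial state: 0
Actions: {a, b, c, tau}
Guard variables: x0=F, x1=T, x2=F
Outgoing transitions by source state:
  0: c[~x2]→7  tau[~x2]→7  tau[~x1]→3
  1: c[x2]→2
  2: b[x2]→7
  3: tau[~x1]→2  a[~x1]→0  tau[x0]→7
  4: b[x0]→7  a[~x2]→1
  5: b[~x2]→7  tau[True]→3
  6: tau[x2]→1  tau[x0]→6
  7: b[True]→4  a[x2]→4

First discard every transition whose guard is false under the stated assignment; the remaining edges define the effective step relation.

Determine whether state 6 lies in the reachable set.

6 transition(s) survive guard evaluation.
L0 = {0}
L1 = {7}  total {0,7}
L2 = {4}  total {0,4,7}
L3 = {1}  total {0,1,4,7}
Reach set: {0,1,4,7}

Answer: UNREACHABLE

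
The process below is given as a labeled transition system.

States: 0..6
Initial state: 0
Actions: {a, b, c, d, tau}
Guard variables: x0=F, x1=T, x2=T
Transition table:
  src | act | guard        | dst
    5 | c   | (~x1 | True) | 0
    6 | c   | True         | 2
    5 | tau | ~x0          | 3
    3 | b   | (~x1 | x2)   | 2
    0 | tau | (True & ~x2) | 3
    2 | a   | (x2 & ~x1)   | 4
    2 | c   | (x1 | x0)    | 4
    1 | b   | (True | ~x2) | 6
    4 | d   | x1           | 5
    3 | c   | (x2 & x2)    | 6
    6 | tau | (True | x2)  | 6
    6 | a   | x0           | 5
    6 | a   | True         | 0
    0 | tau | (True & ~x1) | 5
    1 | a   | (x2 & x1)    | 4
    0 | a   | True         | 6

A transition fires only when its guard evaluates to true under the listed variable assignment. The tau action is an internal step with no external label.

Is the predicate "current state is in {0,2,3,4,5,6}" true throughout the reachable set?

Answer: INVARIANT HOLDS

Analysis:
Allowed set {0,2,3,4,5,6}
Reachable = {0,2,3,4,5,6}
  0: ok
  2: ok
  3: ok
  4: ok
  5: ok
  6: ok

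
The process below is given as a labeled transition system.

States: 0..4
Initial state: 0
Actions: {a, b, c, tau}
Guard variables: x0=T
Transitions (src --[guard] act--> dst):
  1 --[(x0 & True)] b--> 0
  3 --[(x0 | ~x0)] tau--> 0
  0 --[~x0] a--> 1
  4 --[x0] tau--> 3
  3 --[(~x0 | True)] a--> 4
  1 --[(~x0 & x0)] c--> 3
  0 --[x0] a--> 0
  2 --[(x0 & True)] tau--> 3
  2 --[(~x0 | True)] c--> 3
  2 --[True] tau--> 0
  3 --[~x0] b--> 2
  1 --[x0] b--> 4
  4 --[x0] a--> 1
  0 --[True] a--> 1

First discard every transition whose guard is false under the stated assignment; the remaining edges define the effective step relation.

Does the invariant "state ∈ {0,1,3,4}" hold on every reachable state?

Answer: INVARIANT HOLDS

Working:
Inv-set: {0,1,3,4}
Reachable = {0,1,3,4}
  0: ✓
  1: ✓
  3: ✓
  4: ✓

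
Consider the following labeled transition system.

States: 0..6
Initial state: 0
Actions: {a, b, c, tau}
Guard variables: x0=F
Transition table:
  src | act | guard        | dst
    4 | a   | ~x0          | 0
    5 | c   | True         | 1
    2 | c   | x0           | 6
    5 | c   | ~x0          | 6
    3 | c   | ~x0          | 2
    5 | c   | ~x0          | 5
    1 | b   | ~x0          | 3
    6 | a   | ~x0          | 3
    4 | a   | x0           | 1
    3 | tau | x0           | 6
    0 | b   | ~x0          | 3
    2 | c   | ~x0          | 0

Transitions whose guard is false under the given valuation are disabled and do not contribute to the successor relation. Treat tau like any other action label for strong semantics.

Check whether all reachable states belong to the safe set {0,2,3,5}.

Answer: INVARIANT HOLDS

Working:
Allowed set {0,2,3,5}
R = {0,2,3}
  0: ok
  2: ok
  3: ok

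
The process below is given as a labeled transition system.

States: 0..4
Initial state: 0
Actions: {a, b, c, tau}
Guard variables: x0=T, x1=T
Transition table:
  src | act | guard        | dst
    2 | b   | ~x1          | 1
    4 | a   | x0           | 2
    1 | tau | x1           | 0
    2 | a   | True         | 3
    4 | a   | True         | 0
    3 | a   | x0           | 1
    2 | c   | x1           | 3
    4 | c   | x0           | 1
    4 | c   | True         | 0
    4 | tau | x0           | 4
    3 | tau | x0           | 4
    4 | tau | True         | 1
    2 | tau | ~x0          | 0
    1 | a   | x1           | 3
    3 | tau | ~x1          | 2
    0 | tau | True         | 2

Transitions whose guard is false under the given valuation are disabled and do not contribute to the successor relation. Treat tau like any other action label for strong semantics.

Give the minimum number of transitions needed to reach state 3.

BFS to 3:
  L0 = {0}
  L1 = {2}
  L2 = {3}
first hit 3 at d=2 via tau·a

Answer: 2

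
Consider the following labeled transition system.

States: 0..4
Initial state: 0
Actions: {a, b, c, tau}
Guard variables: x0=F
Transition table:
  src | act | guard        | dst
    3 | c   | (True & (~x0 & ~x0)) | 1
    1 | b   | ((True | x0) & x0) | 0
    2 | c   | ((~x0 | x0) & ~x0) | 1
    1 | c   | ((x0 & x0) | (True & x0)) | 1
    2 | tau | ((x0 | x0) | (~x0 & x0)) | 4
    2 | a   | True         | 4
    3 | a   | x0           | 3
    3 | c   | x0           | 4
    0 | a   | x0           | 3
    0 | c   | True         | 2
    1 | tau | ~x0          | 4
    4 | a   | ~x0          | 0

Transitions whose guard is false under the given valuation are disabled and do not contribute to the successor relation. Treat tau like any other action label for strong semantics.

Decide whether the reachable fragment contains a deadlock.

Answer: DEADLOCK-FREE

Trace:
R = {0,1,2,4}
  0: c→2  [1 out]
  1: tau→4  [1 out]
  2: a→4  c→1  [2 out]
  4: a→0  [1 out]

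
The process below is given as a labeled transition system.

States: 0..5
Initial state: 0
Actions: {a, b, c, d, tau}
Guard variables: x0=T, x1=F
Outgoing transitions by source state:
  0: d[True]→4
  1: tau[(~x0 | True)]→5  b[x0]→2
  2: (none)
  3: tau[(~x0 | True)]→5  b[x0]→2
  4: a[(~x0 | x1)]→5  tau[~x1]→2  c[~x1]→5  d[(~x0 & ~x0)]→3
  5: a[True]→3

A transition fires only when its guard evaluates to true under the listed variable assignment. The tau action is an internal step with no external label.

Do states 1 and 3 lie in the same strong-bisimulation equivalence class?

Bisimulation quotient by refinement:
  P[0] = {{0,1,2,3,4,5}}
  P[1] = {{0},{1,3},{2},{4},{5}}
stable after 2 split(s): 5 block(s)
[1]={1,3}  [3]={1,3}

Answer: BISIMILAR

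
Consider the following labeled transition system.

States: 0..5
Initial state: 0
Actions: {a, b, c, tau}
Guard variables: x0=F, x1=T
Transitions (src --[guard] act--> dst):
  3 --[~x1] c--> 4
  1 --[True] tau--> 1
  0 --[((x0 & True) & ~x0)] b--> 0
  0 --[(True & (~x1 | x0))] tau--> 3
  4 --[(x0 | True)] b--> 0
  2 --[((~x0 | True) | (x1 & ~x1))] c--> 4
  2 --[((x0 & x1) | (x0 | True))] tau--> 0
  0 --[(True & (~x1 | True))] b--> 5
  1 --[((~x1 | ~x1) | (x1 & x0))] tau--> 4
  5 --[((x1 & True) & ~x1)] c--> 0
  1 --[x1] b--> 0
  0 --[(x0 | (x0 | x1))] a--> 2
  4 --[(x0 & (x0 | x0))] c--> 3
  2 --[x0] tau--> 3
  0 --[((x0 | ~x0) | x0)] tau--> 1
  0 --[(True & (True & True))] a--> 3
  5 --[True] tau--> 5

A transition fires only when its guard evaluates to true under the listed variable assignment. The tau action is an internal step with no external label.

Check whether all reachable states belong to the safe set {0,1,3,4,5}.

Answer: INVARIANT VIOLATED at state 2

Analysis:
Allowed set {0,1,3,4,5}
R = {0,1,2,3,4,5}
  0: ok
  1: ok
  2: outside
  3: ok
  4: ok
  5: ok
reach 2 via a — violates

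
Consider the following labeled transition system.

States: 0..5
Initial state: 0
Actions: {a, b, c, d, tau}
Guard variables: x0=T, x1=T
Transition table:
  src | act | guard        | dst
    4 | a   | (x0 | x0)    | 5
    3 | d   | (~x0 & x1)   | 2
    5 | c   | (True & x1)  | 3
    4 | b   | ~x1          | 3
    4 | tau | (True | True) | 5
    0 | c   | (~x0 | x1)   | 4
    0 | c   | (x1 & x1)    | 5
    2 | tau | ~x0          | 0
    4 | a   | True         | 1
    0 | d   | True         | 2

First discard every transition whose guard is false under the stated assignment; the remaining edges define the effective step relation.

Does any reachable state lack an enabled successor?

Reachable = {0,1,2,3,4,5}
  0: c→4  c→5  d→2  [3 out]
  1: ∅  [STUCK]
  2: ∅  [STUCK]
  3: ∅  [STUCK]
  4: a→1  a→5  tau→5  [3 out]
  5: c→3  [1 out]
witness 1: c·a

Answer: DEADLOCK at state 1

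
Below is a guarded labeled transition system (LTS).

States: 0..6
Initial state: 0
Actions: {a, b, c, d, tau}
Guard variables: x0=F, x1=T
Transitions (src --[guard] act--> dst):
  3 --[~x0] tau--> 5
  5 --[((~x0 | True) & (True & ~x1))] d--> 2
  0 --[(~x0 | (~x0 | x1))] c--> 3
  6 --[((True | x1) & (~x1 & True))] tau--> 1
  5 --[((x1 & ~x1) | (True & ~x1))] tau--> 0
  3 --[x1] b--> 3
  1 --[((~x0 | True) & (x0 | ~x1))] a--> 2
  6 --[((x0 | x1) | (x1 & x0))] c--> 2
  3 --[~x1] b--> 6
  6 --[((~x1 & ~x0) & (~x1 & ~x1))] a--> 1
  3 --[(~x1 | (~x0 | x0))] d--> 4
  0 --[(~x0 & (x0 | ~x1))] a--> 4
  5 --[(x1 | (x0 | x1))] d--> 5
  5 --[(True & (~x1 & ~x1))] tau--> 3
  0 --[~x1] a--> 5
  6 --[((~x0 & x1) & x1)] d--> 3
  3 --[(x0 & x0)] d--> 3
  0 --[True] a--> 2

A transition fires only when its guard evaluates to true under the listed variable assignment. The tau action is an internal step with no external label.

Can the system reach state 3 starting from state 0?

Answer: REACHABLE

Trace:
After dropping false guards: 8 live edges.
Layer 0: {0}
Layer 1: {2,3}  now seen {0,2,3}
Layer 2: {4,5}  now seen {0,2,3,4,5}
R = {0,2,3,4,5}
witness 3: c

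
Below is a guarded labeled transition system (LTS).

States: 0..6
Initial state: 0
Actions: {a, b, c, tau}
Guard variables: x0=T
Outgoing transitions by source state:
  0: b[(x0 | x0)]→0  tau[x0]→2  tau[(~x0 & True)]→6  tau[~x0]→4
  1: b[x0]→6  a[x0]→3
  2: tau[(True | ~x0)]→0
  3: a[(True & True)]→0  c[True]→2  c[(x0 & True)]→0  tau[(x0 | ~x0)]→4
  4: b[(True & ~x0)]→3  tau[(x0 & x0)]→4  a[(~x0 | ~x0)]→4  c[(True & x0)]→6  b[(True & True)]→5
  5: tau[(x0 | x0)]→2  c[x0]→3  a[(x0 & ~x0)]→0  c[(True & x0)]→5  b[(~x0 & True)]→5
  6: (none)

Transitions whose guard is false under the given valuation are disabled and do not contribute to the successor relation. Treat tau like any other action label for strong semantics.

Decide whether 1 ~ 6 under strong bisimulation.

Answer: NOT BISIMILAR

Trace:
Refine partition for ~:
  round 0: {{0,1,2,3,4,5,6}}
  round 1: {{0},{1},{2},{3},{4},{5},{6}}
7 equivalence class(es) (converged in 2)
class of 1: {1}; class of 6: {6}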